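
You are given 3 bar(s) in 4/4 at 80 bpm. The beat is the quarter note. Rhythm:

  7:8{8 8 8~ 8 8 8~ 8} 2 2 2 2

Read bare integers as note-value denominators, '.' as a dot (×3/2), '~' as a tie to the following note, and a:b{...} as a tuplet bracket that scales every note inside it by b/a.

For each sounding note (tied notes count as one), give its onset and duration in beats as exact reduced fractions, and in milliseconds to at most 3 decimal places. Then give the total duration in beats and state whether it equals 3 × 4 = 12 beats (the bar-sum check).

1) 0.0ms=0b +428.571ms=4/7b
2) 428.571ms=4/7b +428.571ms=4/7b
3) 857.143ms=8/7b +857.143ms=8/7b
4) 1714.286ms=16/7b +428.571ms=4/7b
5) 2142.857ms=20/7b +857.143ms=8/7b
6) 3000.0ms=4b +1500.0ms=2b
7) 4500.0ms=6b +1500.0ms=2b
8) 6000.0ms=8b +1500.0ms=2b
9) 7500.0ms=10b +1500.0ms=2b
Σ=12b of 12 (80bpm 4/4) — PASS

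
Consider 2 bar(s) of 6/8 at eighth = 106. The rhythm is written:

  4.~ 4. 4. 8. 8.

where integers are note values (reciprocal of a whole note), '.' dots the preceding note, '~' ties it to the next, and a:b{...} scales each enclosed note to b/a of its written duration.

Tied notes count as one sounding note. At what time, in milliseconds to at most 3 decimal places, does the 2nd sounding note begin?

1. 0.0ms @ 0 + 3396.226ms (6)
2. 3396.226ms @ 6 + 1698.113ms (3)
3. 5094.34ms @ 9 + 849.057ms (3/2)
4. 5943.396ms @ 21/2 + 849.057ms (3/2)

note 2 onset = 6b = 3396.226ms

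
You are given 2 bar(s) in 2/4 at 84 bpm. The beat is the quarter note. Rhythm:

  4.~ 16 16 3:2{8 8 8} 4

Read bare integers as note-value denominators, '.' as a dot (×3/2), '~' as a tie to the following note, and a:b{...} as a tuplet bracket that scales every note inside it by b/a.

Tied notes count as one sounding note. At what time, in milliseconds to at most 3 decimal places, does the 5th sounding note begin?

note 5 onset = 8/3b = 1904.762ms

1. 0.0ms @ 0 + 1250.0ms (7/4)
2. 1250.0ms @ 7/4 + 178.571ms (1/4)
3. 1428.571ms @ 2 + 238.095ms (1/3)
4. 1666.667ms @ 7/3 + 238.095ms (1/3)
5. 1904.762ms @ 8/3 + 238.095ms (1/3)
6. 2142.857ms @ 3 + 714.286ms (1)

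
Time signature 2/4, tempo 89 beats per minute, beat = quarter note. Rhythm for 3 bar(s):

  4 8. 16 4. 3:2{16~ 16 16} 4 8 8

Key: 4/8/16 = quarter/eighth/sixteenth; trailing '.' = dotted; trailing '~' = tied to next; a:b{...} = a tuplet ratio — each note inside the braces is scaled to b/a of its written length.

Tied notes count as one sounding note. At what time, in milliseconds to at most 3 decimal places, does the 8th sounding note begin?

note 8 onset = 5b = 3370.787ms

1. 0.0ms @ 0 + 674.157ms (1)
2. 674.157ms @ 1 + 505.618ms (3/4)
3. 1179.775ms @ 7/4 + 168.539ms (1/4)
4. 1348.315ms @ 2 + 1011.236ms (3/2)
5. 2359.551ms @ 7/2 + 224.719ms (1/3)
6. 2584.27ms @ 23/6 + 112.36ms (1/6)
7. 2696.629ms @ 4 + 674.157ms (1)
8. 3370.787ms @ 5 + 337.079ms (1/2)
9. 3707.865ms @ 11/2 + 337.079ms (1/2)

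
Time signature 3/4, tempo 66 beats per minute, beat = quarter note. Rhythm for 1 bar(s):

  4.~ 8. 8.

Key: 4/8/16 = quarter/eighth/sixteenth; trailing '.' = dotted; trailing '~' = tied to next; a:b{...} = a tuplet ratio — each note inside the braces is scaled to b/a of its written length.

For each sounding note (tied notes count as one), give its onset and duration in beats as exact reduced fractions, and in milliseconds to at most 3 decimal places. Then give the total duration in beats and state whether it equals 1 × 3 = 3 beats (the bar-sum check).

1) 0.0ms=0b +2045.455ms=9/4b
2) 2045.455ms=9/4b +681.818ms=3/4b
Σ=3b of 3 (66bpm 3/4) — PASS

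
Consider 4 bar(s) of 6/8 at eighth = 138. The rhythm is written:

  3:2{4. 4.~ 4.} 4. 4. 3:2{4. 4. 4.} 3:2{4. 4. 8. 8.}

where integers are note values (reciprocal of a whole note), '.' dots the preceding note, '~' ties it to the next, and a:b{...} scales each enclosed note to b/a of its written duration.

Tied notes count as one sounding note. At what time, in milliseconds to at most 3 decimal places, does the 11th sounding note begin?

note 11 onset = 23b = 10000.0ms

1. 0.0ms @ 0 + 869.565ms (2)
2. 869.565ms @ 2 + 1739.13ms (4)
3. 2608.696ms @ 6 + 1304.348ms (3)
4. 3913.043ms @ 9 + 1304.348ms (3)
5. 5217.391ms @ 12 + 869.565ms (2)
6. 6086.957ms @ 14 + 869.565ms (2)
7. 6956.522ms @ 16 + 869.565ms (2)
8. 7826.087ms @ 18 + 869.565ms (2)
9. 8695.652ms @ 20 + 869.565ms (2)
10. 9565.217ms @ 22 + 434.783ms (1)
11. 10000.0ms @ 23 + 434.783ms (1)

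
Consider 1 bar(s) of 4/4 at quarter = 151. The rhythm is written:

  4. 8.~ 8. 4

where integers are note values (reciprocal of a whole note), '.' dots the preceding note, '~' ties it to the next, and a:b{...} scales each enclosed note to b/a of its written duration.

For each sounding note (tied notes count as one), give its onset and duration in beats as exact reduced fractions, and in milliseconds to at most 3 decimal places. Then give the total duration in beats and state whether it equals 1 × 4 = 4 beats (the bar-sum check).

1) 0.0ms=0b +596.026ms=3/2b
2) 596.026ms=3/2b +596.026ms=3/2b
3) 1192.053ms=3b +397.351ms=1b
Σ=4b of 4 (151bpm 4/4) — PASS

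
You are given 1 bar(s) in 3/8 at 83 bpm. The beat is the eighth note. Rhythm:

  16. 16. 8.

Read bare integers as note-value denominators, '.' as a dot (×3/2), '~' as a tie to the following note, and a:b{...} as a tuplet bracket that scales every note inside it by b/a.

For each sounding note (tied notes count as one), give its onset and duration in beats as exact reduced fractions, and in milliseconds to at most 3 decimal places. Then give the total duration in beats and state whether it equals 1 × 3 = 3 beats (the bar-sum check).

1) 0.0ms=0b +542.169ms=3/4b
2) 542.169ms=3/4b +542.169ms=3/4b
3) 1084.337ms=3/2b +1084.337ms=3/2b
Σ=3b of 3 (83bpm 3/8) — PASS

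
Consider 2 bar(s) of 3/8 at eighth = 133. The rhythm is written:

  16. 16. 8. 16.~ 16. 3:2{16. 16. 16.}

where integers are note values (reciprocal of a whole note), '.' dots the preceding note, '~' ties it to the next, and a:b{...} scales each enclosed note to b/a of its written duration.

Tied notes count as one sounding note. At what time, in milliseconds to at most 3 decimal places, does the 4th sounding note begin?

1. 0.0ms @ 0 + 338.346ms (3/4)
2. 338.346ms @ 3/4 + 338.346ms (3/4)
3. 676.692ms @ 3/2 + 676.692ms (3/2)
4. 1353.383ms @ 3 + 676.692ms (3/2)
5. 2030.075ms @ 9/2 + 225.564ms (1/2)
6. 2255.639ms @ 5 + 225.564ms (1/2)
7. 2481.203ms @ 11/2 + 225.564ms (1/2)

note 4 onset = 3b = 1353.383ms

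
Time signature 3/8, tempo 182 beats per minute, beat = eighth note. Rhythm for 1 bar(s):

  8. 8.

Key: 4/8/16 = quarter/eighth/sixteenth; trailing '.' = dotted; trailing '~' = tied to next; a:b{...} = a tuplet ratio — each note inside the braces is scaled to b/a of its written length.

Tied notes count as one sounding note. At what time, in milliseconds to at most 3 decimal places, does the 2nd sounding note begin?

note 2 onset = 3/2b = 494.505ms

1. 0.0ms @ 0 + 494.505ms (3/2)
2. 494.505ms @ 3/2 + 494.505ms (3/2)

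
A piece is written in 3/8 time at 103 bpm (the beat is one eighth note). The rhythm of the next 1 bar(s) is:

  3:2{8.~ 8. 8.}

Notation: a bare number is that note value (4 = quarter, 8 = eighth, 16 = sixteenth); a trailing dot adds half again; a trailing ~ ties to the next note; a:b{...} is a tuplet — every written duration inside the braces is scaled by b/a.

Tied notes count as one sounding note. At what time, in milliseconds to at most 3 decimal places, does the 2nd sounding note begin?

1. 0.0ms @ 0 + 1165.049ms (2)
2. 1165.049ms @ 2 + 582.524ms (1)

note 2 onset = 2b = 1165.049ms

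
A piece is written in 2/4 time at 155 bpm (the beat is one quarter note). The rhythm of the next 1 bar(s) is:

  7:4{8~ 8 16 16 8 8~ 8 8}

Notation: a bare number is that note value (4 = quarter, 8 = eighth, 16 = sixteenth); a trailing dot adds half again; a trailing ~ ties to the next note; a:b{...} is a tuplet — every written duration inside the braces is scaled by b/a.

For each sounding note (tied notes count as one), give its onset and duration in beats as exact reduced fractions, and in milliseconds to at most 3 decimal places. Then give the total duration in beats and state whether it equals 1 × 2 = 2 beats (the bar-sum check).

1) 0.0ms=0b +221.198ms=4/7b
2) 221.198ms=4/7b +55.3ms=1/7b
3) 276.498ms=5/7b +55.3ms=1/7b
4) 331.797ms=6/7b +110.599ms=2/7b
5) 442.396ms=8/7b +221.198ms=4/7b
6) 663.594ms=12/7b +110.599ms=2/7b
Σ=2b of 2 (155bpm 2/4) — PASS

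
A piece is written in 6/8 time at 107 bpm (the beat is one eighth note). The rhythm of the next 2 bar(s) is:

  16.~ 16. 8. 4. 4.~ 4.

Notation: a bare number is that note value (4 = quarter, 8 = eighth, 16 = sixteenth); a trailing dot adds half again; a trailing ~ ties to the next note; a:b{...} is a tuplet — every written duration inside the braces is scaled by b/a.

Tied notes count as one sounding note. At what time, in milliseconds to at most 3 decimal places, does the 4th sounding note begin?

1. 0.0ms @ 0 + 841.121ms (3/2)
2. 841.121ms @ 3/2 + 841.121ms (3/2)
3. 1682.243ms @ 3 + 1682.243ms (3)
4. 3364.486ms @ 6 + 3364.486ms (6)

note 4 onset = 6b = 3364.486ms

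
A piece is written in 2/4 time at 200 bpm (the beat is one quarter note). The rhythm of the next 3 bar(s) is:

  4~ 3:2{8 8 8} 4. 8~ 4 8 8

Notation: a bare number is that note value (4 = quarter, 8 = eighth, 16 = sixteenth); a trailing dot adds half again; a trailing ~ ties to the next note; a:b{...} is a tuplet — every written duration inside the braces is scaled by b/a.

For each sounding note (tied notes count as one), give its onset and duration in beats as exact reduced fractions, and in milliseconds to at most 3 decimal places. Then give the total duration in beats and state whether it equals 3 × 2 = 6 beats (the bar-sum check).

1) 0.0ms=0b +400.0ms=4/3b
2) 400.0ms=4/3b +100.0ms=1/3b
3) 500.0ms=5/3b +100.0ms=1/3b
4) 600.0ms=2b +450.0ms=3/2b
5) 1050.0ms=7/2b +450.0ms=3/2b
6) 1500.0ms=5b +150.0ms=1/2b
7) 1650.0ms=11/2b +150.0ms=1/2b
Σ=6b of 6 (200bpm 2/4) — PASS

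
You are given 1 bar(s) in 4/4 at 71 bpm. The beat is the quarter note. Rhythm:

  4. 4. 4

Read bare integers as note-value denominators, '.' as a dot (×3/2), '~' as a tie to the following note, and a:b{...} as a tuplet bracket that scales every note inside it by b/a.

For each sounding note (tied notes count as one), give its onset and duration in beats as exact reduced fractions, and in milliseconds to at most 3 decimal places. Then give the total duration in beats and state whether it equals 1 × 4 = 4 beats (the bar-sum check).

1) 0.0ms=0b +1267.606ms=3/2b
2) 1267.606ms=3/2b +1267.606ms=3/2b
3) 2535.211ms=3b +845.07ms=1b
Σ=4b of 4 (71bpm 4/4) — PASS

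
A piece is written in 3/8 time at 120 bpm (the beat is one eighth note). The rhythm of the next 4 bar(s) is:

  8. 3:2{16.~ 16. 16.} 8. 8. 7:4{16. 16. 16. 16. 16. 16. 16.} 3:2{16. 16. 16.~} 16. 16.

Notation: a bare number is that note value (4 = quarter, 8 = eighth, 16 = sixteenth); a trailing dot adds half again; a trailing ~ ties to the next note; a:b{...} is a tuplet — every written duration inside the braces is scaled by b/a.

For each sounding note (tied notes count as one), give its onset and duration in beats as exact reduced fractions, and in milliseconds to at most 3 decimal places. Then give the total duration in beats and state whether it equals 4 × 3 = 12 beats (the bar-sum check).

1) 0.0ms=0b +750.0ms=3/2b
2) 750.0ms=3/2b +500.0ms=1b
3) 1250.0ms=5/2b +250.0ms=1/2b
4) 1500.0ms=3b +750.0ms=3/2b
5) 2250.0ms=9/2b +750.0ms=3/2b
6) 3000.0ms=6b +214.286ms=3/7b
7) 3214.286ms=45/7b +214.286ms=3/7b
8) 3428.571ms=48/7b +214.286ms=3/7b
9) 3642.857ms=51/7b +214.286ms=3/7b
10) 3857.143ms=54/7b +214.286ms=3/7b
11) 4071.429ms=57/7b +214.286ms=3/7b
12) 4285.714ms=60/7b +214.286ms=3/7b
13) 4500.0ms=9b +250.0ms=1/2b
14) 4750.0ms=19/2b +250.0ms=1/2b
15) 5000.0ms=10b +625.0ms=5/4b
16) 5625.0ms=45/4b +375.0ms=3/4b
Σ=12b of 12 (120bpm 3/8) — PASS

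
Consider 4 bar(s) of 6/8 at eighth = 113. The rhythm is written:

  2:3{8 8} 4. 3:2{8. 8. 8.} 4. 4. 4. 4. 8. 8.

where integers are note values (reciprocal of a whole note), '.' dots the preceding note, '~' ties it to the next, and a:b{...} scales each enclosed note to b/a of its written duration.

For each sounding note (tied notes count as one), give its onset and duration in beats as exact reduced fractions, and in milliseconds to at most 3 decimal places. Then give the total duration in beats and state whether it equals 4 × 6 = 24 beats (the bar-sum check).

1) 0.0ms=0b +796.46ms=3/2b
2) 796.46ms=3/2b +796.46ms=3/2b
3) 1592.92ms=3b +1592.92ms=3b
4) 3185.841ms=6b +530.973ms=1b
5) 3716.814ms=7b +530.973ms=1b
6) 4247.788ms=8b +530.973ms=1b
7) 4778.761ms=9b +1592.92ms=3b
8) 6371.681ms=12b +1592.92ms=3b
9) 7964.602ms=15b +1592.92ms=3b
10) 9557.522ms=18b +1592.92ms=3b
11) 11150.442ms=21b +796.46ms=3/2b
12) 11946.903ms=45/2b +796.46ms=3/2b
Σ=24b of 24 (113bpm 6/8) — PASS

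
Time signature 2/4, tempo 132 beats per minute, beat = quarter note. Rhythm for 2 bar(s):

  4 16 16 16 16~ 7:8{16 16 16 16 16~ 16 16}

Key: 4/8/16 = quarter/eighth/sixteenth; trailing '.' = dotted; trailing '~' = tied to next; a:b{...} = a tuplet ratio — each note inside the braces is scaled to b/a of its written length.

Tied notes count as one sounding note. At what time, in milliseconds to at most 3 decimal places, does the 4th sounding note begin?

1. 0.0ms @ 0 + 454.545ms (1)
2. 454.545ms @ 1 + 113.636ms (1/4)
3. 568.182ms @ 5/4 + 113.636ms (1/4)
4. 681.818ms @ 3/2 + 113.636ms (1/4)
5. 795.455ms @ 7/4 + 243.506ms (15/28)
6. 1038.961ms @ 16/7 + 129.87ms (2/7)
7. 1168.831ms @ 18/7 + 129.87ms (2/7)
8. 1298.701ms @ 20/7 + 129.87ms (2/7)
9. 1428.571ms @ 22/7 + 259.74ms (4/7)
10. 1688.312ms @ 26/7 + 129.87ms (2/7)

note 4 onset = 3/2b = 681.818ms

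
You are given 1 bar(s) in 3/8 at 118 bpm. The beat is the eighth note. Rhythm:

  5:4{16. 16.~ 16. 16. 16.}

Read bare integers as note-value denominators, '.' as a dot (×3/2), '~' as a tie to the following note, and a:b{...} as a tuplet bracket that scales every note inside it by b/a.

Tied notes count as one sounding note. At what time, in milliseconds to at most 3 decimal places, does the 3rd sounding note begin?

note 3 onset = 9/5b = 915.254ms

1. 0.0ms @ 0 + 305.085ms (3/5)
2. 305.085ms @ 3/5 + 610.169ms (6/5)
3. 915.254ms @ 9/5 + 305.085ms (3/5)
4. 1220.339ms @ 12/5 + 305.085ms (3/5)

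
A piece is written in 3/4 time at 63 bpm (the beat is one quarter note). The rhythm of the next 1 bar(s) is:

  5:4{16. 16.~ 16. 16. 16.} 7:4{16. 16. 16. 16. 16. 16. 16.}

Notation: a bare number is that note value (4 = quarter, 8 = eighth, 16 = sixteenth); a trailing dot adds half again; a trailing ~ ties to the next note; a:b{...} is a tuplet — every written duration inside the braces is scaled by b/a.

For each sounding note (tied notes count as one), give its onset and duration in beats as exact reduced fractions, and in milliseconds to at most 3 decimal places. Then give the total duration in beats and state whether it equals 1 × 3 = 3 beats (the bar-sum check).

1) 0.0ms=0b +285.714ms=3/10b
2) 285.714ms=3/10b +571.429ms=3/5b
3) 857.143ms=9/10b +285.714ms=3/10b
4) 1142.857ms=6/5b +285.714ms=3/10b
5) 1428.571ms=3/2b +204.082ms=3/14b
6) 1632.653ms=12/7b +204.082ms=3/14b
7) 1836.735ms=27/14b +204.082ms=3/14b
8) 2040.816ms=15/7b +204.082ms=3/14b
9) 2244.898ms=33/14b +204.082ms=3/14b
10) 2448.98ms=18/7b +204.082ms=3/14b
11) 2653.061ms=39/14b +204.082ms=3/14b
Σ=3b of 3 (63bpm 3/4) — PASS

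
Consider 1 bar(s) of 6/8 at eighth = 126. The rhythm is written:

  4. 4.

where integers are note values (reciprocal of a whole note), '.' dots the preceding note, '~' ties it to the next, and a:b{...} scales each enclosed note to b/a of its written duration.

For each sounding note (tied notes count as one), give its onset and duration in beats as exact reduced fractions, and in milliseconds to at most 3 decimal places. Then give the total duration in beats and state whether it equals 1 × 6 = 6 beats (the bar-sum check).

1) 0.0ms=0b +1428.571ms=3b
2) 1428.571ms=3b +1428.571ms=3b
Σ=6b of 6 (126bpm 6/8) — PASS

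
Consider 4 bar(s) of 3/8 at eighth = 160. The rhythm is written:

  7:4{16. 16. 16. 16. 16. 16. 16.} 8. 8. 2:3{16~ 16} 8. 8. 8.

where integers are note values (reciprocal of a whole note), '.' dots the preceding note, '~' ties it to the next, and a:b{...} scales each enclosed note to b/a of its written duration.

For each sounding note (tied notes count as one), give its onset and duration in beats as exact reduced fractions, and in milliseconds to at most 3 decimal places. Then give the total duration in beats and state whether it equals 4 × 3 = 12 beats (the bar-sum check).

1) 0.0ms=0b +160.714ms=3/7b
2) 160.714ms=3/7b +160.714ms=3/7b
3) 321.429ms=6/7b +160.714ms=3/7b
4) 482.143ms=9/7b +160.714ms=3/7b
5) 642.857ms=12/7b +160.714ms=3/7b
6) 803.571ms=15/7b +160.714ms=3/7b
7) 964.286ms=18/7b +160.714ms=3/7b
8) 1125.0ms=3b +562.5ms=3/2b
9) 1687.5ms=9/2b +562.5ms=3/2b
10) 2250.0ms=6b +562.5ms=3/2b
11) 2812.5ms=15/2b +562.5ms=3/2b
12) 3375.0ms=9b +562.5ms=3/2b
13) 3937.5ms=21/2b +562.5ms=3/2b
Σ=12b of 12 (160bpm 3/8) — PASS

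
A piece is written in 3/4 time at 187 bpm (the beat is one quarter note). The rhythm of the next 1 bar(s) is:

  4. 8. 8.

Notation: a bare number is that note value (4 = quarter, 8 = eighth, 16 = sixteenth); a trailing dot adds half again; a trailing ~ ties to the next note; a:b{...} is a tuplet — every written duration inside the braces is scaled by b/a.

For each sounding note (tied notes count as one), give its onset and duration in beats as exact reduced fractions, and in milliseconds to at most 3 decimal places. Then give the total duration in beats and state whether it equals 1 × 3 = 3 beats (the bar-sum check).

1) 0.0ms=0b +481.283ms=3/2b
2) 481.283ms=3/2b +240.642ms=3/4b
3) 721.925ms=9/4b +240.642ms=3/4b
Σ=3b of 3 (187bpm 3/4) — PASS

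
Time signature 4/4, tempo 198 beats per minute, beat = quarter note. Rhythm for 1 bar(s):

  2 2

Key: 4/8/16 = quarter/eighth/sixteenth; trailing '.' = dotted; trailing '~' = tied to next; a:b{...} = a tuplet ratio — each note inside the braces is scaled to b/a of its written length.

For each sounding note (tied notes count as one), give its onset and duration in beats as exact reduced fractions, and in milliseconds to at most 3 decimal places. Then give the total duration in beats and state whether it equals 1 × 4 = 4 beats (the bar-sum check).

1) 0.0ms=0b +606.061ms=2b
2) 606.061ms=2b +606.061ms=2b
Σ=4b of 4 (198bpm 4/4) — PASS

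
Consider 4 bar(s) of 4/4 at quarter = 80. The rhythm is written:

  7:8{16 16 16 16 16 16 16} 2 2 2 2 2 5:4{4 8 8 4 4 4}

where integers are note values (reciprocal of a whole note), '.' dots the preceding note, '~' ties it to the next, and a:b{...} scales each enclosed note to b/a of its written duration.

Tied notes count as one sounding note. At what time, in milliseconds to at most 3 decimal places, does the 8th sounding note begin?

note 8 onset = 2b = 1500.0ms

1. 0.0ms @ 0 + 214.286ms (2/7)
2. 214.286ms @ 2/7 + 214.286ms (2/7)
3. 428.571ms @ 4/7 + 214.286ms (2/7)
4. 642.857ms @ 6/7 + 214.286ms (2/7)
5. 857.143ms @ 8/7 + 214.286ms (2/7)
6. 1071.429ms @ 10/7 + 214.286ms (2/7)
7. 1285.714ms @ 12/7 + 214.286ms (2/7)
8. 1500.0ms @ 2 + 1500.0ms (2)
9. 3000.0ms @ 4 + 1500.0ms (2)
10. 4500.0ms @ 6 + 1500.0ms (2)
11. 6000.0ms @ 8 + 1500.0ms (2)
12. 7500.0ms @ 10 + 1500.0ms (2)
13. 9000.0ms @ 12 + 600.0ms (4/5)
14. 9600.0ms @ 64/5 + 300.0ms (2/5)
15. 9900.0ms @ 66/5 + 300.0ms (2/5)
16. 10200.0ms @ 68/5 + 600.0ms (4/5)
17. 10800.0ms @ 72/5 + 600.0ms (4/5)
18. 11400.0ms @ 76/5 + 600.0ms (4/5)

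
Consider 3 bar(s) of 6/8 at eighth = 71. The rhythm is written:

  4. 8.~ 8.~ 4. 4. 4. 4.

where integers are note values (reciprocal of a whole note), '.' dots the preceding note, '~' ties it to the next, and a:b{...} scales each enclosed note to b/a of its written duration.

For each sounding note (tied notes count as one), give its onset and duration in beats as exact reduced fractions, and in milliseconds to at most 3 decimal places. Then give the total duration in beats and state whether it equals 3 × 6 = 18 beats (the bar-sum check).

1) 0.0ms=0b +2535.211ms=3b
2) 2535.211ms=3b +5070.423ms=6b
3) 7605.634ms=9b +2535.211ms=3b
4) 10140.845ms=12b +2535.211ms=3b
5) 12676.056ms=15b +2535.211ms=3b
Σ=18b of 18 (71bpm 6/8) — PASS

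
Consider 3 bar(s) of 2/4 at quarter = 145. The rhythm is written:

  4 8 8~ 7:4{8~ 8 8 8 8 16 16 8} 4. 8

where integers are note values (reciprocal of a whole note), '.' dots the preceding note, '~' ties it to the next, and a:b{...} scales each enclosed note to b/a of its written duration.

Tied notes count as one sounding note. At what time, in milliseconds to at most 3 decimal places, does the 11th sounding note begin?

note 11 onset = 11/2b = 2275.862ms

1. 0.0ms @ 0 + 413.793ms (1)
2. 413.793ms @ 1 + 206.897ms (1/2)
3. 620.69ms @ 3/2 + 443.35ms (15/14)
4. 1064.039ms @ 18/7 + 118.227ms (2/7)
5. 1182.266ms @ 20/7 + 118.227ms (2/7)
6. 1300.493ms @ 22/7 + 118.227ms (2/7)
7. 1418.719ms @ 24/7 + 59.113ms (1/7)
8. 1477.833ms @ 25/7 + 59.113ms (1/7)
9. 1536.946ms @ 26/7 + 118.227ms (2/7)
10. 1655.172ms @ 4 + 620.69ms (3/2)
11. 2275.862ms @ 11/2 + 206.897ms (1/2)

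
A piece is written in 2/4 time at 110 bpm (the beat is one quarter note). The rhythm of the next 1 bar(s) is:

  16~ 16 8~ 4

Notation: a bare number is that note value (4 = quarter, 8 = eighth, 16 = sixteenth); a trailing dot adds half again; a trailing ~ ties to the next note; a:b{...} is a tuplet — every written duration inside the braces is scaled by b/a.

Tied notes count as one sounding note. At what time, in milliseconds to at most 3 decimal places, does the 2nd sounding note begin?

1. 0.0ms @ 0 + 272.727ms (1/2)
2. 272.727ms @ 1/2 + 818.182ms (3/2)

note 2 onset = 1/2b = 272.727ms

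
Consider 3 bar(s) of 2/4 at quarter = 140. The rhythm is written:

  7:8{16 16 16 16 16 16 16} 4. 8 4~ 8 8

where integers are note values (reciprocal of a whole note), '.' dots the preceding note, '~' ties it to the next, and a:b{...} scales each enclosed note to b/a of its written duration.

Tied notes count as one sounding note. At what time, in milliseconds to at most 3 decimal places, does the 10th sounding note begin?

note 10 onset = 4b = 1714.286ms

1. 0.0ms @ 0 + 122.449ms (2/7)
2. 122.449ms @ 2/7 + 122.449ms (2/7)
3. 244.898ms @ 4/7 + 122.449ms (2/7)
4. 367.347ms @ 6/7 + 122.449ms (2/7)
5. 489.796ms @ 8/7 + 122.449ms (2/7)
6. 612.245ms @ 10/7 + 122.449ms (2/7)
7. 734.694ms @ 12/7 + 122.449ms (2/7)
8. 857.143ms @ 2 + 642.857ms (3/2)
9. 1500.0ms @ 7/2 + 214.286ms (1/2)
10. 1714.286ms @ 4 + 642.857ms (3/2)
11. 2357.143ms @ 11/2 + 214.286ms (1/2)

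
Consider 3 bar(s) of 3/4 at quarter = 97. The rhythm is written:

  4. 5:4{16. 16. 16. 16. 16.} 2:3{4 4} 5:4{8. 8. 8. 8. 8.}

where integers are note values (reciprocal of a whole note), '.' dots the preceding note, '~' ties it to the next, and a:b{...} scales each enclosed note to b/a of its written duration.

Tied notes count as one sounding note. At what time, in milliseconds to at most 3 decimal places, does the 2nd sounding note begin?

1. 0.0ms @ 0 + 927.835ms (3/2)
2. 927.835ms @ 3/2 + 185.567ms (3/10)
3. 1113.402ms @ 9/5 + 185.567ms (3/10)
4. 1298.969ms @ 21/10 + 185.567ms (3/10)
5. 1484.536ms @ 12/5 + 185.567ms (3/10)
6. 1670.103ms @ 27/10 + 185.567ms (3/10)
7. 1855.67ms @ 3 + 927.835ms (3/2)
8. 2783.505ms @ 9/2 + 927.835ms (3/2)
9. 3711.34ms @ 6 + 371.134ms (3/5)
10. 4082.474ms @ 33/5 + 371.134ms (3/5)
11. 4453.608ms @ 36/5 + 371.134ms (3/5)
12. 4824.742ms @ 39/5 + 371.134ms (3/5)
13. 5195.876ms @ 42/5 + 371.134ms (3/5)

note 2 onset = 3/2b = 927.835ms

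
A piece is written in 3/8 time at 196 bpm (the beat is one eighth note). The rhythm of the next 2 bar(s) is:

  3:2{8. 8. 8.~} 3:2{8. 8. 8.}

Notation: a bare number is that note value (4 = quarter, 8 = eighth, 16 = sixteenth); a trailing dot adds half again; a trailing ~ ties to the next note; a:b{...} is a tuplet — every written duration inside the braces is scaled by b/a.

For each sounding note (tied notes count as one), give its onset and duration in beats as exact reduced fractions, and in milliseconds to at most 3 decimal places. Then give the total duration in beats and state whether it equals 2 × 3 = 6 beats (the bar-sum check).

1) 0.0ms=0b +306.122ms=1b
2) 306.122ms=1b +306.122ms=1b
3) 612.245ms=2b +612.245ms=2b
4) 1224.49ms=4b +306.122ms=1b
5) 1530.612ms=5b +306.122ms=1b
Σ=6b of 6 (196bpm 3/8) — PASS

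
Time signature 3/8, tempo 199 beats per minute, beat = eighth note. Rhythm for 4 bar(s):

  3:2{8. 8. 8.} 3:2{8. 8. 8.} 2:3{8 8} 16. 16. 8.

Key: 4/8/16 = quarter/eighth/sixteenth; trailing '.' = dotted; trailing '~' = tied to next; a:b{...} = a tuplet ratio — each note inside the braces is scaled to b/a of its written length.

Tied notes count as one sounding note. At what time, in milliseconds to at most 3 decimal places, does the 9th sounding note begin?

1. 0.0ms @ 0 + 301.508ms (1)
2. 301.508ms @ 1 + 301.508ms (1)
3. 603.015ms @ 2 + 301.508ms (1)
4. 904.523ms @ 3 + 301.508ms (1)
5. 1206.03ms @ 4 + 301.508ms (1)
6. 1507.538ms @ 5 + 301.508ms (1)
7. 1809.045ms @ 6 + 452.261ms (3/2)
8. 2261.307ms @ 15/2 + 452.261ms (3/2)
9. 2713.568ms @ 9 + 226.131ms (3/4)
10. 2939.698ms @ 39/4 + 226.131ms (3/4)
11. 3165.829ms @ 21/2 + 452.261ms (3/2)

note 9 onset = 9b = 2713.568ms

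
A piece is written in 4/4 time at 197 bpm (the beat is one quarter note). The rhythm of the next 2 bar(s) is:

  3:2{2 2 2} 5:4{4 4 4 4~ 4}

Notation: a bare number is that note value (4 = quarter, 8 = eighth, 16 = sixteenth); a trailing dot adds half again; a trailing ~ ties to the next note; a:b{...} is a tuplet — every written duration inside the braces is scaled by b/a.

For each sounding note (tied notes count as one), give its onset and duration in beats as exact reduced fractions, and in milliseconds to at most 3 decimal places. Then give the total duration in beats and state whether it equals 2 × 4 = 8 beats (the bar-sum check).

1) 0.0ms=0b +406.091ms=4/3b
2) 406.091ms=4/3b +406.091ms=4/3b
3) 812.183ms=8/3b +406.091ms=4/3b
4) 1218.274ms=4b +243.655ms=4/5b
5) 1461.929ms=24/5b +243.655ms=4/5b
6) 1705.584ms=28/5b +243.655ms=4/5b
7) 1949.239ms=32/5b +487.31ms=8/5b
Σ=8b of 8 (197bpm 4/4) — PASS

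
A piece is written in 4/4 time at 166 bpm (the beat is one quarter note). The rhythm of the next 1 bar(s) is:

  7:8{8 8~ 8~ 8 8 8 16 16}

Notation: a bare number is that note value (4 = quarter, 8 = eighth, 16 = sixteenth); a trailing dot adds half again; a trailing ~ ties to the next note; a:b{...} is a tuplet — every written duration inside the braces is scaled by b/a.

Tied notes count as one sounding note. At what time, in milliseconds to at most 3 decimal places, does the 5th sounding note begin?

note 5 onset = 24/7b = 1239.243ms

1. 0.0ms @ 0 + 206.54ms (4/7)
2. 206.54ms @ 4/7 + 619.621ms (12/7)
3. 826.162ms @ 16/7 + 206.54ms (4/7)
4. 1032.702ms @ 20/7 + 206.54ms (4/7)
5. 1239.243ms @ 24/7 + 103.27ms (2/7)
6. 1342.513ms @ 26/7 + 103.27ms (2/7)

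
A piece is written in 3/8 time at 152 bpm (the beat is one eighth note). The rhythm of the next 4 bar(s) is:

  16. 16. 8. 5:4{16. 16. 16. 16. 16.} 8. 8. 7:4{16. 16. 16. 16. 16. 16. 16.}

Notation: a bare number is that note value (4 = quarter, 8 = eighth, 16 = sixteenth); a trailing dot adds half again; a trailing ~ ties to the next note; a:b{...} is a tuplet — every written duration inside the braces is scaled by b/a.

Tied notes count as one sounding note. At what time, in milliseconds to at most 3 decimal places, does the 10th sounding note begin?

note 10 onset = 15/2b = 2960.526ms

1. 0.0ms @ 0 + 296.053ms (3/4)
2. 296.053ms @ 3/4 + 296.053ms (3/4)
3. 592.105ms @ 3/2 + 592.105ms (3/2)
4. 1184.211ms @ 3 + 236.842ms (3/5)
5. 1421.053ms @ 18/5 + 236.842ms (3/5)
6. 1657.895ms @ 21/5 + 236.842ms (3/5)
7. 1894.737ms @ 24/5 + 236.842ms (3/5)
8. 2131.579ms @ 27/5 + 236.842ms (3/5)
9. 2368.421ms @ 6 + 592.105ms (3/2)
10. 2960.526ms @ 15/2 + 592.105ms (3/2)
11. 3552.632ms @ 9 + 169.173ms (3/7)
12. 3721.805ms @ 66/7 + 169.173ms (3/7)
13. 3890.977ms @ 69/7 + 169.173ms (3/7)
14. 4060.15ms @ 72/7 + 169.173ms (3/7)
15. 4229.323ms @ 75/7 + 169.173ms (3/7)
16. 4398.496ms @ 78/7 + 169.173ms (3/7)
17. 4567.669ms @ 81/7 + 169.173ms (3/7)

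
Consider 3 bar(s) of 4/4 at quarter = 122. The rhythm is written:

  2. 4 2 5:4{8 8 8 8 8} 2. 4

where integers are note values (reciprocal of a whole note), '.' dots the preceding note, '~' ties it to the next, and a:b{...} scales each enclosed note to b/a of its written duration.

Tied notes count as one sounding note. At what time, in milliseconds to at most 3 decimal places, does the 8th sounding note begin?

1. 0.0ms @ 0 + 1475.41ms (3)
2. 1475.41ms @ 3 + 491.803ms (1)
3. 1967.213ms @ 4 + 983.607ms (2)
4. 2950.82ms @ 6 + 196.721ms (2/5)
5. 3147.541ms @ 32/5 + 196.721ms (2/5)
6. 3344.262ms @ 34/5 + 196.721ms (2/5)
7. 3540.984ms @ 36/5 + 196.721ms (2/5)
8. 3737.705ms @ 38/5 + 196.721ms (2/5)
9. 3934.426ms @ 8 + 1475.41ms (3)
10. 5409.836ms @ 11 + 491.803ms (1)

note 8 onset = 38/5b = 3737.705ms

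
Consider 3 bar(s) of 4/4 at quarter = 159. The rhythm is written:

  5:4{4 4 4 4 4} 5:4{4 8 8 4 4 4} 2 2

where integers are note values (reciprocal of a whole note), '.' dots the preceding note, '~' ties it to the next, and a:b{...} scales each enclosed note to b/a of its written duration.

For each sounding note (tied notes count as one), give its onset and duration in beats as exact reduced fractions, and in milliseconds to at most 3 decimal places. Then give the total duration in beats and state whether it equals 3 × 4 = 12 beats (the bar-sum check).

1) 0.0ms=0b +301.887ms=4/5b
2) 301.887ms=4/5b +301.887ms=4/5b
3) 603.774ms=8/5b +301.887ms=4/5b
4) 905.66ms=12/5b +301.887ms=4/5b
5) 1207.547ms=16/5b +301.887ms=4/5b
6) 1509.434ms=4b +301.887ms=4/5b
7) 1811.321ms=24/5b +150.943ms=2/5b
8) 1962.264ms=26/5b +150.943ms=2/5b
9) 2113.208ms=28/5b +301.887ms=4/5b
10) 2415.094ms=32/5b +301.887ms=4/5b
11) 2716.981ms=36/5b +301.887ms=4/5b
12) 3018.868ms=8b +754.717ms=2b
13) 3773.585ms=10b +754.717ms=2b
Σ=12b of 12 (159bpm 4/4) — PASS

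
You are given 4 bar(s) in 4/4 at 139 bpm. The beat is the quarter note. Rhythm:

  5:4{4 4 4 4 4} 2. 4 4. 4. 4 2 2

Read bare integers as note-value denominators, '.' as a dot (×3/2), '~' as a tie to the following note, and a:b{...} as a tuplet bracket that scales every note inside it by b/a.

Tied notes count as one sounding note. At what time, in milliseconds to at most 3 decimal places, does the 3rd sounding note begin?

1. 0.0ms @ 0 + 345.324ms (4/5)
2. 345.324ms @ 4/5 + 345.324ms (4/5)
3. 690.647ms @ 8/5 + 345.324ms (4/5)
4. 1035.971ms @ 12/5 + 345.324ms (4/5)
5. 1381.295ms @ 16/5 + 345.324ms (4/5)
6. 1726.619ms @ 4 + 1294.964ms (3)
7. 3021.583ms @ 7 + 431.655ms (1)
8. 3453.237ms @ 8 + 647.482ms (3/2)
9. 4100.719ms @ 19/2 + 647.482ms (3/2)
10. 4748.201ms @ 11 + 431.655ms (1)
11. 5179.856ms @ 12 + 863.309ms (2)
12. 6043.165ms @ 14 + 863.309ms (2)

note 3 onset = 8/5b = 690.647ms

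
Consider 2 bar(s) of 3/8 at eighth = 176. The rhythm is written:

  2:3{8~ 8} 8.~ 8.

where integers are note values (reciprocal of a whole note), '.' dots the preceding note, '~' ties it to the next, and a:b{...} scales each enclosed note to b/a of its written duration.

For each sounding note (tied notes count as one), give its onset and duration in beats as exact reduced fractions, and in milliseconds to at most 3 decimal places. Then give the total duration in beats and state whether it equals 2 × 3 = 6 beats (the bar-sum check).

1) 0.0ms=0b +1022.727ms=3b
2) 1022.727ms=3b +1022.727ms=3b
Σ=6b of 6 (176bpm 3/8) — PASS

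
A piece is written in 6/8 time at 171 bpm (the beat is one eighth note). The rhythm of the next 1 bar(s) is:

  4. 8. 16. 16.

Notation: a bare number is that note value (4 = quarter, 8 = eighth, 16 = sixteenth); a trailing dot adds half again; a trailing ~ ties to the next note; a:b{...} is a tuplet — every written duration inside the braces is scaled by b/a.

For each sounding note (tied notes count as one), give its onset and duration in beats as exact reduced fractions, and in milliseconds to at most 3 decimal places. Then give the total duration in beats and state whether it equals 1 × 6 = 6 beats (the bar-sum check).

1) 0.0ms=0b +1052.632ms=3b
2) 1052.632ms=3b +526.316ms=3/2b
3) 1578.947ms=9/2b +263.158ms=3/4b
4) 1842.105ms=21/4b +263.158ms=3/4b
Σ=6b of 6 (171bpm 6/8) — PASS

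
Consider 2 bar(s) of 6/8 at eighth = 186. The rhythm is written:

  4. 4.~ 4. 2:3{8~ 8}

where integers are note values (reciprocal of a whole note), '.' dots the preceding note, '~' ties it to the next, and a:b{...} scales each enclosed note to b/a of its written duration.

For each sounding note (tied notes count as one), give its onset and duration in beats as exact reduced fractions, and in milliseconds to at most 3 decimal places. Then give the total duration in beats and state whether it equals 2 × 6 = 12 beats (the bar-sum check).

1) 0.0ms=0b +967.742ms=3b
2) 967.742ms=3b +1935.484ms=6b
3) 2903.226ms=9b +967.742ms=3b
Σ=12b of 12 (186bpm 6/8) — PASS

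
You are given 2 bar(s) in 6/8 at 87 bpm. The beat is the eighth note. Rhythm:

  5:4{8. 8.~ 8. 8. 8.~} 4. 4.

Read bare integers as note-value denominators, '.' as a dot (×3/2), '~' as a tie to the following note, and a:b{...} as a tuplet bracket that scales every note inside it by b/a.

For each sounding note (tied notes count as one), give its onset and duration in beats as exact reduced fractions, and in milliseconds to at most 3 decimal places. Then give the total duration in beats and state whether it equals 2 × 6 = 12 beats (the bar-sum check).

1) 0.0ms=0b +827.586ms=6/5b
2) 827.586ms=6/5b +1655.172ms=12/5b
3) 2482.759ms=18/5b +827.586ms=6/5b
4) 3310.345ms=24/5b +2896.552ms=21/5b
5) 6206.897ms=9b +2068.966ms=3b
Σ=12b of 12 (87bpm 6/8) — PASS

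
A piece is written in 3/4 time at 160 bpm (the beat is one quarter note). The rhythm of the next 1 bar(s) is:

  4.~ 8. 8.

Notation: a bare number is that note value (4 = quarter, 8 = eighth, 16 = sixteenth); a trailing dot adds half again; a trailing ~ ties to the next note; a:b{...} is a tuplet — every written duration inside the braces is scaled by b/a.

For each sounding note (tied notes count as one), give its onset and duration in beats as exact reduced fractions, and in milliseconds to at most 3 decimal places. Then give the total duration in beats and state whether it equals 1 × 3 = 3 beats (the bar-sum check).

1) 0.0ms=0b +843.75ms=9/4b
2) 843.75ms=9/4b +281.25ms=3/4b
Σ=3b of 3 (160bpm 3/4) — PASS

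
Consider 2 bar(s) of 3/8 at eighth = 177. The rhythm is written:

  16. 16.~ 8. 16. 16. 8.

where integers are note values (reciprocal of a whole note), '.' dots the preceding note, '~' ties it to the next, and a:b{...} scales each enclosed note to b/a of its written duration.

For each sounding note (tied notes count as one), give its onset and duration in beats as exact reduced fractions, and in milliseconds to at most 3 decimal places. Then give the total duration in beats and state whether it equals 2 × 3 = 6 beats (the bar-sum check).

1) 0.0ms=0b +254.237ms=3/4b
2) 254.237ms=3/4b +762.712ms=9/4b
3) 1016.949ms=3b +254.237ms=3/4b
4) 1271.186ms=15/4b +254.237ms=3/4b
5) 1525.424ms=9/2b +508.475ms=3/2b
Σ=6b of 6 (177bpm 3/8) — PASS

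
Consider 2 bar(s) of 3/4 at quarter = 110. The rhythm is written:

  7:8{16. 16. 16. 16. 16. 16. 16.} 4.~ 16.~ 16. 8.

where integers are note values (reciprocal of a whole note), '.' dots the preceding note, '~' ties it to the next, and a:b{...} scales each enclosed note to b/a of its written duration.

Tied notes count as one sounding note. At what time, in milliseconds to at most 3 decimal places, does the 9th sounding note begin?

1. 0.0ms @ 0 + 233.766ms (3/7)
2. 233.766ms @ 3/7 + 233.766ms (3/7)
3. 467.532ms @ 6/7 + 233.766ms (3/7)
4. 701.299ms @ 9/7 + 233.766ms (3/7)
5. 935.065ms @ 12/7 + 233.766ms (3/7)
6. 1168.831ms @ 15/7 + 233.766ms (3/7)
7. 1402.597ms @ 18/7 + 233.766ms (3/7)
8. 1636.364ms @ 3 + 1227.273ms (9/4)
9. 2863.636ms @ 21/4 + 409.091ms (3/4)

note 9 onset = 21/4b = 2863.636ms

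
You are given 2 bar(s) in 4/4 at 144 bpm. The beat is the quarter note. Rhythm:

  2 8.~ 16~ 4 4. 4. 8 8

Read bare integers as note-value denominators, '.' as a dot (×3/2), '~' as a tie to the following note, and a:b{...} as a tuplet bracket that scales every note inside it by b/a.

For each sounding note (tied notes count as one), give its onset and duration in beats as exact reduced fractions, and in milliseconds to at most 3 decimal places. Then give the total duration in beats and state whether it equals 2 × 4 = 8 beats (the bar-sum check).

1) 0.0ms=0b +833.333ms=2b
2) 833.333ms=2b +833.333ms=2b
3) 1666.667ms=4b +625.0ms=3/2b
4) 2291.667ms=11/2b +625.0ms=3/2b
5) 2916.667ms=7b +208.333ms=1/2b
6) 3125.0ms=15/2b +208.333ms=1/2b
Σ=8b of 8 (144bpm 4/4) — PASS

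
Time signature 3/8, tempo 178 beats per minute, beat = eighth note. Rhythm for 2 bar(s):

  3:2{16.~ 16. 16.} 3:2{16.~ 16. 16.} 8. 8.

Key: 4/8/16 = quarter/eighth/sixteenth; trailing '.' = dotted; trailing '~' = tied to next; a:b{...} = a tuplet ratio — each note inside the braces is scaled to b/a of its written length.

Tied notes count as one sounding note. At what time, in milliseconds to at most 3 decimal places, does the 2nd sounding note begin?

1. 0.0ms @ 0 + 337.079ms (1)
2. 337.079ms @ 1 + 168.539ms (1/2)
3. 505.618ms @ 3/2 + 337.079ms (1)
4. 842.697ms @ 5/2 + 168.539ms (1/2)
5. 1011.236ms @ 3 + 505.618ms (3/2)
6. 1516.854ms @ 9/2 + 505.618ms (3/2)

note 2 onset = 1b = 337.079ms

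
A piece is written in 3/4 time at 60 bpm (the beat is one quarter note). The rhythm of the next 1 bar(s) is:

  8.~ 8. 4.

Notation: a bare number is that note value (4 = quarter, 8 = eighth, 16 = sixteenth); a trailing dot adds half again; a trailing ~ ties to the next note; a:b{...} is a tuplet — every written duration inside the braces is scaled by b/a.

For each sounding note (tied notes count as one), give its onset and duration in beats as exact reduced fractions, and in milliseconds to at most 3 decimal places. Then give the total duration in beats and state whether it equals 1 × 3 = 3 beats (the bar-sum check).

1) 0.0ms=0b +1500.0ms=3/2b
2) 1500.0ms=3/2b +1500.0ms=3/2b
Σ=3b of 3 (60bpm 3/4) — PASS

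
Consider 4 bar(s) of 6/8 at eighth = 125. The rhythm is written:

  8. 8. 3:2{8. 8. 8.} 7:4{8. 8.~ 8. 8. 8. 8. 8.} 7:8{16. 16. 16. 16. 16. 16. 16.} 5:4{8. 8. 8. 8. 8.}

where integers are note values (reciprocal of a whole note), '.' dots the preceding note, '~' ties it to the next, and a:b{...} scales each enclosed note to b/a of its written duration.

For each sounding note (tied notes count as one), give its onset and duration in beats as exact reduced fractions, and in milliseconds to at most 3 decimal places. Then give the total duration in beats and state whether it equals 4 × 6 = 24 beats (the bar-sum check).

1) 0.0ms=0b +720.0ms=3/2b
2) 720.0ms=3/2b +720.0ms=3/2b
3) 1440.0ms=3b +480.0ms=1b
4) 1920.0ms=4b +480.0ms=1b
5) 2400.0ms=5b +480.0ms=1b
6) 2880.0ms=6b +411.429ms=6/7b
7) 3291.429ms=48/7b +822.857ms=12/7b
8) 4114.286ms=60/7b +411.429ms=6/7b
9) 4525.714ms=66/7b +411.429ms=6/7b
10) 4937.143ms=72/7b +411.429ms=6/7b
11) 5348.571ms=78/7b +411.429ms=6/7b
12) 5760.0ms=12b +411.429ms=6/7b
13) 6171.429ms=90/7b +411.429ms=6/7b
14) 6582.857ms=96/7b +411.429ms=6/7b
15) 6994.286ms=102/7b +411.429ms=6/7b
16) 7405.714ms=108/7b +411.429ms=6/7b
17) 7817.143ms=114/7b +411.429ms=6/7b
18) 8228.571ms=120/7b +411.429ms=6/7b
19) 8640.0ms=18b +576.0ms=6/5b
20) 9216.0ms=96/5b +576.0ms=6/5b
21) 9792.0ms=102/5b +576.0ms=6/5b
22) 10368.0ms=108/5b +576.0ms=6/5b
23) 10944.0ms=114/5b +576.0ms=6/5b
Σ=24b of 24 (125bpm 6/8) — PASS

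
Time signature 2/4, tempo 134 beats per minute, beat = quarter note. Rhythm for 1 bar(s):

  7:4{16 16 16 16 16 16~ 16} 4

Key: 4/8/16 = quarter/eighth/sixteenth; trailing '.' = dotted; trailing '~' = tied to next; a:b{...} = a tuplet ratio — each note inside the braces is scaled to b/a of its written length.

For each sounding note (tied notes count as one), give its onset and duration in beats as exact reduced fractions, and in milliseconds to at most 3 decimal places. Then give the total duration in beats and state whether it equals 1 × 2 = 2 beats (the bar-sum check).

1) 0.0ms=0b +63.966ms=1/7b
2) 63.966ms=1/7b +63.966ms=1/7b
3) 127.932ms=2/7b +63.966ms=1/7b
4) 191.898ms=3/7b +63.966ms=1/7b
5) 255.864ms=4/7b +63.966ms=1/7b
6) 319.829ms=5/7b +127.932ms=2/7b
7) 447.761ms=1b +447.761ms=1b
Σ=2b of 2 (134bpm 2/4) — PASS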